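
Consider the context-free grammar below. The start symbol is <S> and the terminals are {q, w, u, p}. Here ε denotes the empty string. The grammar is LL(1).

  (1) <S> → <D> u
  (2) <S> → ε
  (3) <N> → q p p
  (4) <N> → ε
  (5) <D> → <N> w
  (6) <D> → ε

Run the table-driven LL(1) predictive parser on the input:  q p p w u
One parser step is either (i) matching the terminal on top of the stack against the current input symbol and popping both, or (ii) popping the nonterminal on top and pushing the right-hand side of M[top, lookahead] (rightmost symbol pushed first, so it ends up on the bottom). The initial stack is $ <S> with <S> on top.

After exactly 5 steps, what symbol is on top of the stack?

     Stack        Input        Action
  1  $ <S>        q p p w u $  expand <S> → <D> u
  2  $ u <D>      q p p w u $  expand <D> → <N> w
  3  $ u w <N>    q p p w u $  expand <N> → q p p
  4  $ u w p p q  q p p w u $  match q
  5  $ u w p p    p p w u $    match p
Stack after step 5: $ u w p (top = p).

p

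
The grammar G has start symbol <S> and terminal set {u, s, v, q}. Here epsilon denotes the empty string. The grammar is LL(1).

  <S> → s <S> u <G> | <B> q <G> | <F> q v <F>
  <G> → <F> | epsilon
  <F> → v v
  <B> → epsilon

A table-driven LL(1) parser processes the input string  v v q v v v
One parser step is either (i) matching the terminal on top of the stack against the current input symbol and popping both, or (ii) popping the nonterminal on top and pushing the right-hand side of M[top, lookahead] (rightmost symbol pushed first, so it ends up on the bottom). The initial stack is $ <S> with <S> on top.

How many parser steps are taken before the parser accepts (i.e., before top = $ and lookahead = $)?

step 1: stack=$ <S>  input=v v q v v v $  — expand <S> → <F> q v <F>
step 2: stack=$ <F> v q <F>  input=v v q v v v $  — expand <F> → v v
step 3: stack=$ <F> v q v v  input=v v q v v v $  — match v
step 4: stack=$ <F> v q v  input=v q v v v $  — match v
step 5: stack=$ <F> v q  input=q v v v $  — match q
step 6: stack=$ <F> v  input=v v v $  — match v
step 7: stack=$ <F>  input=v v $  — expand <F> → v v
step 8: stack=$ v v  input=v v $  — match v
step 9: stack=$ v  input=v $  — match v
Accept reached after 9 steps.

9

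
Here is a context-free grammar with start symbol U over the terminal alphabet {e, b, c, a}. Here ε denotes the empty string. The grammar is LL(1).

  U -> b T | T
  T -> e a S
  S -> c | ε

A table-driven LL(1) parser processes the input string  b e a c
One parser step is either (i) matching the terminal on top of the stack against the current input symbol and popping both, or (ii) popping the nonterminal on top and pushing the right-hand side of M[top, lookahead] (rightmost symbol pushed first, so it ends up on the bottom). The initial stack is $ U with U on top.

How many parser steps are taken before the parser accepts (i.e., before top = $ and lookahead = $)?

step 1: stack=$ U  input=b e a c $  — expand U -> b T
step 2: stack=$ T b  input=b e a c $  — match b
step 3: stack=$ T  input=e a c $  — expand T -> e a S
step 4: stack=$ S a e  input=e a c $  — match e
step 5: stack=$ S a  input=a c $  — match a
step 6: stack=$ S  input=c $  — expand S -> c
step 7: stack=$ c  input=c $  — match c
Accept reached after 7 steps.

7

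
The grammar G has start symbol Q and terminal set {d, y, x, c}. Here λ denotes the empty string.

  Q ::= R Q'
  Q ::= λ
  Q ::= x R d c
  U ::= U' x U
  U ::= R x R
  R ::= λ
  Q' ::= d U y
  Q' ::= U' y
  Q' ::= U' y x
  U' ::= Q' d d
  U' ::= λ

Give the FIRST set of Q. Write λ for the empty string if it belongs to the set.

FIRST(R) = {λ}
FIRST(Q) = {λ, d, x, y}  (via R Q')
FIRST(U) = {d, x, y}  (via U' x U, R x R)
FIRST(Q') = {d, y}  (via U' y, U' y x)
FIRST(U') = {λ, d, y}  (via Q' d d)

{λ, d, x, y}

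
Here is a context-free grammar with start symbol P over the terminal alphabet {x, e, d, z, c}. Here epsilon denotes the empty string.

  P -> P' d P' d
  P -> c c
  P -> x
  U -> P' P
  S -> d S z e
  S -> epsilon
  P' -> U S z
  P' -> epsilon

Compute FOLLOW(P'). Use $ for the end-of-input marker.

{c, d, x}

FIRST(S) = {epsilon, d}
FIRST(P) = {c, d, x}  (via P' d P' d)
FIRST(U) = {c, d, x}  (via P' P)
FIRST(P') = {epsilon, c, d, x}  (via U S z)
FOLLOW(P) includes $ since P is the start symbol.
FOLLOW(U): in P'->U S z, U is followed by S z with FIRST {d, z}. Thus FOLLOW(U) = {d, z}.
FOLLOW(P): in U->P' P, the suffix after P is empty, so FOLLOW(P) ⊇ FOLLOW(U) = {d, z}. Thus FOLLOW(P) = {$, d, z}.
FOLLOW(S): in S->d S z e, S is followed by z e with FIRST {z}; in P'->U S z, S is followed by z with FIRST {z}. Thus FOLLOW(S) = {z}.
FOLLOW(P'): in P->P' d P' d (occurrence 1), P' is followed by d P' d with FIRST {d}; in P->P' d P' d (occurrence 2), P' is followed by d with FIRST {d}; in U->P' P, P' is followed by P with FIRST {c, d, x}. Thus FOLLOW(P') = {c, d, x}.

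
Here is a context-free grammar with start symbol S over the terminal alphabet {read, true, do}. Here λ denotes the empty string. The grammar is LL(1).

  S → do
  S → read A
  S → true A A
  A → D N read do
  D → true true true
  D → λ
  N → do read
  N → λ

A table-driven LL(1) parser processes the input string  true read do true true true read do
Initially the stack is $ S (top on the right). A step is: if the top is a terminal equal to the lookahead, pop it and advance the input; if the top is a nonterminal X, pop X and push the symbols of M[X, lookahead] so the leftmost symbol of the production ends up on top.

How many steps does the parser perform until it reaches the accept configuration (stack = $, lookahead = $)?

15

step 1: stack=$ S  input=true read do true true true read do $  — expand S → true A A
step 2: stack=$ A A true  input=true read do true true true read do $  — match true
step 3: stack=$ A A  input=read do true true true read do $  — expand A → D N read do
step 4: stack=$ A do read N D  input=read do true true true read do $  — expand D → λ
step 5: stack=$ A do read N  input=read do true true true read do $  — expand N → λ
step 6: stack=$ A do read  input=read do true true true read do $  — match read
step 7: stack=$ A do  input=do true true true read do $  — match do
step 8: stack=$ A  input=true true true read do $  — expand A → D N read do
step 9: stack=$ do read N D  input=true true true read do $  — expand D → true true true
step 10: stack=$ do read N true true true  input=true true true read do $  — match true
step 11: stack=$ do read N true true  input=true true read do $  — match true
step 12: stack=$ do read N true  input=true read do $  — match true
step 13: stack=$ do read N  input=read do $  — expand N → λ
step 14: stack=$ do read  input=read do $  — match read
step 15: stack=$ do  input=do $  — match do
Accept reached after 15 steps.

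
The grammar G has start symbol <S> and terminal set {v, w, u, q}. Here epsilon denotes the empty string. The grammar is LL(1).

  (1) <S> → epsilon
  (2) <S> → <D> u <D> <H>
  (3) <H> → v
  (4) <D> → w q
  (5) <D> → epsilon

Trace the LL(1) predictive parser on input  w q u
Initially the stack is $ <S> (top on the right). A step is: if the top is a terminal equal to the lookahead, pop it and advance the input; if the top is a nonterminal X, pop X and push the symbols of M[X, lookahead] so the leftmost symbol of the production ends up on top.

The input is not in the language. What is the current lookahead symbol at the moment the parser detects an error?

$

step 1: stack=$ <S>  input=w q u $  — expand <S> → <D> u <D> <H>
step 2: stack=$ <H> <D> u <D>  input=w q u $  — expand <D> → w q
step 3: stack=$ <H> <D> u q w  input=w q u $  — match w
step 4: stack=$ <H> <D> u q  input=q u $  — match q
step 5: stack=$ <H> <D> u  input=u $  — match u
step 6: stack=$ <H> <D>  input=$  — error: M[<D>, $] is empty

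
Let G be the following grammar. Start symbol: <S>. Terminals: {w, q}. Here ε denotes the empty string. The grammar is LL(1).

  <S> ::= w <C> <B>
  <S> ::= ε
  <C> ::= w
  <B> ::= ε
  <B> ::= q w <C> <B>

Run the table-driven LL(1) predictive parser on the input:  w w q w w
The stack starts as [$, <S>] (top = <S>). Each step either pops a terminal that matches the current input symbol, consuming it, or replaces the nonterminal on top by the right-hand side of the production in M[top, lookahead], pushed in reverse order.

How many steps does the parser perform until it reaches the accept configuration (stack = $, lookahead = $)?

      Stack          Input        Action
   1  $ <S>          w w q w w $  expand <S> ::= w <C> <B>
   2  $ <B> <C> w    w w q w w $  match w
   3  $ <B> <C>      w q w w $    expand <C> ::= w
   4  $ <B> w        w q w w $    match w
   5  $ <B>          q w w $      expand <B> ::= q w <C> <B>
   6  $ <B> <C> w q  q w w $      match q
   7  $ <B> <C> w    w w $        match w
   8  $ <B> <C>      w $          expand <C> ::= w
   9  $ <B> w        w $          match w
  10  $ <B>          $            expand <B> ::= ε
Accept reached after 10 steps.

10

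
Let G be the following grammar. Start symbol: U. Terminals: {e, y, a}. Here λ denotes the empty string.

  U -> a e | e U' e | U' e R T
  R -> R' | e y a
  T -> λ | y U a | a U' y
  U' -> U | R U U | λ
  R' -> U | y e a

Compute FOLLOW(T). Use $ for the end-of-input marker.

{$, a, e, y}

FIRST(T): from T->λ we get {λ}; from T->y U a we get {y}; from T->a U' y we get {a}. So FIRST(T) = {λ, a, y}.
FIRST(U): from U->a e we get {a}; from U->e U' e we get {e}; from U->U' e R T we get {a, e, y}. So FIRST(U) = {a, e, y}.
FIRST(R'): from R'->U we get {a, e, y}; from R'->y e a we get {y}. So FIRST(R') = {a, e, y}.
FIRST(R): from R->R' we get {a, e, y}; from R->e y a we get {e}. So FIRST(R) = {a, e, y}.
FIRST(U'): from U'->U we get {a, e, y}; from U'->R U U we get {a, e, y}; from U'->λ we get {λ}. So FIRST(U') = {λ, a, e, y}.
FOLLOW(U) includes $ since U is the start symbol.
FOLLOW(U'): in U->e U' e, U' is followed by e with FIRST {e}; in U->U' e R T, U' is followed by e R T with FIRST {e}; in T->a U' y, U' is followed by y with FIRST {y}. Thus FOLLOW(U') = {e, y}.
FOLLOW(U): in T->y U a, U is followed by a with FIRST {a}; in U'->U, the suffix after U is empty, so FOLLOW(U) ⊇ FOLLOW(U') = {e, y}; in U'->R U U (occurrence 1), U is followed by U with FIRST {a, e, y}; in U'->R U U (occurrence 2), the suffix after U is empty, so FOLLOW(U) ⊇ FOLLOW(U') = {e, y}; in R'->U, the suffix after U is empty, so FOLLOW(U) ⊇ FOLLOW(R') = {$, a, e, y}. Thus FOLLOW(U) = {$, a, e, y}.
FOLLOW(R): in U->U' e R T, R is followed by T with FIRST {λ, a, y}; in U->U' e R T, the suffix after R is nullable, so FOLLOW(R) ⊇ FOLLOW(U) = {$, a, e, y}; in U'->R U U, R is followed by U U with FIRST {a, e, y}. Thus FOLLOW(R) = {$, a, e, y}.
FOLLOW(T): in U->U' e R T, the suffix after T is empty, so FOLLOW(T) ⊇ FOLLOW(U) = {$, a, e, y}. Thus FOLLOW(T) = {$, a, e, y}.
FOLLOW(R'): in R->R', the suffix after R' is empty, so FOLLOW(R') ⊇ FOLLOW(R) = {$, a, e, y}. Thus FOLLOW(R') = {$, a, e, y}.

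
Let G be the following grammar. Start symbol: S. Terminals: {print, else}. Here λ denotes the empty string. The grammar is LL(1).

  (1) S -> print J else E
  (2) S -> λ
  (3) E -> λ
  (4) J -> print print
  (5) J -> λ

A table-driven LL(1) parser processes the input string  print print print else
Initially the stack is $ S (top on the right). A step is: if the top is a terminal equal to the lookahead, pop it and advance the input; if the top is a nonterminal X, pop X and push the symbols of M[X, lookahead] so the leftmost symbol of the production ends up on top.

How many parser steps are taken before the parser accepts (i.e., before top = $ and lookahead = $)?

     Stack                 Input                     Action
  1  $ S                   print print print else $  expand S -> print J else E
  2  $ E else J print      print print print else $  match print
  3  $ E else J            print print else $        expand J -> print print
  4  $ E else print print  print print else $        match print
  5  $ E else print        print else $              match print
  6  $ E else              else $                    match else
  7  $ E                   $                         expand E -> λ
Accept reached after 7 steps.

7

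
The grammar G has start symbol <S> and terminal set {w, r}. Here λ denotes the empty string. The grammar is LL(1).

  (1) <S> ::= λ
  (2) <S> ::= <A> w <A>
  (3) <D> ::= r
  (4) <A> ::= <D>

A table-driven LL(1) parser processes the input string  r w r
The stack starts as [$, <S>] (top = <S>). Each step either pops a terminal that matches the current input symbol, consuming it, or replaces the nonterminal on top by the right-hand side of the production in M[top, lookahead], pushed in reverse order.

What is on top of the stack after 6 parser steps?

<D>

step 1: stack=$ <S>  input=r w r $  — expand <S> ::= <A> w <A>
step 2: stack=$ <A> w <A>  input=r w r $  — expand <A> ::= <D>
step 3: stack=$ <A> w <D>  input=r w r $  — expand <D> ::= r
step 4: stack=$ <A> w r  input=r w r $  — match r
step 5: stack=$ <A> w  input=w r $  — match w
step 6: stack=$ <A>  input=r $  — expand <A> ::= <D>
Stack after step 6: $ <D> (top = <D>).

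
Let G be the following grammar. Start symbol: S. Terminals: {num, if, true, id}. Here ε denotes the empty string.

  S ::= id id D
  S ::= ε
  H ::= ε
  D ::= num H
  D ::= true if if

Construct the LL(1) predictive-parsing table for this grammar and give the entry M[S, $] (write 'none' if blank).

FIRST(S): from S::=id id D we get {id}; from S::=ε we get {ε}. So FIRST(S) = {ε, id}.
FIRST(H): from H::=ε we get {ε}. So FIRST(H) = {ε}.
FIRST(D): from D::=num H we get {num}; from D::=true if if we get {true}. So FIRST(D) = {num, true}.
FOLLOW(S) includes $ since S is the start symbol.
FOLLOW(S): S appears on no right-hand side. Thus FOLLOW(S) = {$}.
For S ::= id id D: FIRST(id id D) = {id}, so it goes in M[S, t] for t ∈ {id}.
For S ::= ε: FIRST(ε) = {ε}, so it goes in M[S, t] for t ∈ {}; since ε ∈ FIRST, also for every t ∈ FOLLOW(S) = {$}.

S ::= ε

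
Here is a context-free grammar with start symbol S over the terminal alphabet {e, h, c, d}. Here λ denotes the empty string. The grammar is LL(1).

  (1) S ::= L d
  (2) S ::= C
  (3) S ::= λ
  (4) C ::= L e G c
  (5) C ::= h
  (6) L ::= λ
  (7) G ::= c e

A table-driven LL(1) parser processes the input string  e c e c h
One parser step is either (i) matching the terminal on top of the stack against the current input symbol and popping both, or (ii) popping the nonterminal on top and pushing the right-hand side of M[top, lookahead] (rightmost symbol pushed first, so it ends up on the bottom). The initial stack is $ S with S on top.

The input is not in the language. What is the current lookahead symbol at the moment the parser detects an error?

h

     Stack      Input        Action
  1  $ S        e c e c h $  expand S ::= C
  2  $ C        e c e c h $  expand C ::= L e G c
  3  $ c G e L  e c e c h $  expand L ::= λ
  4  $ c G e    e c e c h $  match e
  5  $ c G      c e c h $    expand G ::= c e
  6  $ c e c    c e c h $    match c
  7  $ c e      e c h $      match e
  8  $ c        c h $        match c
  9  $          h $          error: stack empty but input remains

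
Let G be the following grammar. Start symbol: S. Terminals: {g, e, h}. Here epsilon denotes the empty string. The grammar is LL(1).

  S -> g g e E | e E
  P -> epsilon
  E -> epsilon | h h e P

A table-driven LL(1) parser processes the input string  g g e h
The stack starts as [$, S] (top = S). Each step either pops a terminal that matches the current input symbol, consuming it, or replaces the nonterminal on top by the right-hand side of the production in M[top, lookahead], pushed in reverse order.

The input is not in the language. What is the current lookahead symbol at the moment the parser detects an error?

     Stack      Input      Action
  1  $ S        g g e h $  expand S -> g g e E
  2  $ E e g g  g g e h $  match g
  3  $ E e g    g e h $    match g
  4  $ E e      e h $      match e
  5  $ E        h $        expand E -> h h e P
  6  $ P e h h  h $        match h
  7  $ P e h    $          error: top is terminal h but lookahead is $

$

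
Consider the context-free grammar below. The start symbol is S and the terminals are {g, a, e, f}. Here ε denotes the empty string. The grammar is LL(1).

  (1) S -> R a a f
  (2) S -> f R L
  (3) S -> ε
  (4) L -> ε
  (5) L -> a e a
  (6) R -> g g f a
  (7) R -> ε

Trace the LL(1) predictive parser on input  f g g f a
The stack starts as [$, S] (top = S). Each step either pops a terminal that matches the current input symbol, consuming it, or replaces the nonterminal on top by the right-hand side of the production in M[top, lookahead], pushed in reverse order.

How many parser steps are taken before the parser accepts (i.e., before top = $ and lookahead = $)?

step 1: stack=$ S  input=f g g f a $  — expand S -> f R L
step 2: stack=$ L R f  input=f g g f a $  — match f
step 3: stack=$ L R  input=g g f a $  — expand R -> g g f a
step 4: stack=$ L a f g g  input=g g f a $  — match g
step 5: stack=$ L a f g  input=g f a $  — match g
step 6: stack=$ L a f  input=f a $  — match f
step 7: stack=$ L a  input=a $  — match a
step 8: stack=$ L  input=$  — expand L -> ε
Accept reached after 8 steps.

8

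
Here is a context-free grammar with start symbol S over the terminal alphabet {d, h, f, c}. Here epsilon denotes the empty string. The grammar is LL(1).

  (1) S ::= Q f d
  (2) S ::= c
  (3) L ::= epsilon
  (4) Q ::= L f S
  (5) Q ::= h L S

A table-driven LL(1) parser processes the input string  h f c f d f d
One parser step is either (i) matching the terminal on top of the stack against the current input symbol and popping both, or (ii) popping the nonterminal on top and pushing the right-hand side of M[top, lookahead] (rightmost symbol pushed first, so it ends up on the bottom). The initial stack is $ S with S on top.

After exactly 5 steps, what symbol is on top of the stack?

Q

     Stack        Input            Action
  1  $ S          h f c f d f d $  expand S ::= Q f d
  2  $ d f Q      h f c f d f d $  expand Q ::= h L S
  3  $ d f S L h  h f c f d f d $  match h
  4  $ d f S L    f c f d f d $    expand L ::= epsilon
  5  $ d f S      f c f d f d $    expand S ::= Q f d
Stack after step 5: $ d f d f Q (top = Q).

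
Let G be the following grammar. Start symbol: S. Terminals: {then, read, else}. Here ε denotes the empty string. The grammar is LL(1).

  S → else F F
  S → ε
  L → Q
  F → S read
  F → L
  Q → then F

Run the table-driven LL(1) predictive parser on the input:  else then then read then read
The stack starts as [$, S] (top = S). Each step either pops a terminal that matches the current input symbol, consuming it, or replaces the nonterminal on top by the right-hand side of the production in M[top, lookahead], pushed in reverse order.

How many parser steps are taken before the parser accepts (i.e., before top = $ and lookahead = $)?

20

      Stack       Input                            Action
   1  $ S         else then then read then read $  expand S → else F F
   2  $ F F else  else then then read then read $  match else
   3  $ F F       then then read then read $       expand F → L
   4  $ F L       then then read then read $       expand L → Q
   5  $ F Q       then then read then read $       expand Q → then F
   6  $ F F then  then then read then read $       match then
   7  $ F F       then read then read $            expand F → L
   8  $ F L       then read then read $            expand L → Q
   9  $ F Q       then read then read $            expand Q → then F
  10  $ F F then  then read then read $            match then
  11  $ F F       read then read $                 expand F → S read
  12  $ F read S  read then read $                 expand S → ε
  13  $ F read    read then read $                 match read
  14  $ F         then read $                      expand F → L
  15  $ L         then read $                      expand L → Q
  16  $ Q         then read $                      expand Q → then F
  17  $ F then    then read $                      match then
  18  $ F         read $                           expand F → S read
  19  $ read S    read $                           expand S → ε
  20  $ read      read $                           match read
Accept reached after 20 steps.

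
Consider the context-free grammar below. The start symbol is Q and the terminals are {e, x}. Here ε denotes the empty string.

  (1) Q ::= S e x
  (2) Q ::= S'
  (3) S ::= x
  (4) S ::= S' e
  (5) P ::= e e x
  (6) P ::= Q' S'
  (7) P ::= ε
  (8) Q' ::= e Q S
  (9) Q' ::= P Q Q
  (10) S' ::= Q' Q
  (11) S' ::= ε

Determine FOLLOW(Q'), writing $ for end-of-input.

{$, e, x}

FIRST(Q) = {ε, e, x}  (via S e x, S')
FIRST(S) = {e, x}  (via S' e)
FIRST(P) = {ε, e, x}  (via Q' S')
FIRST(Q') = {ε, e, x}  (via P Q Q)
FIRST(S') = {ε, e, x}  (via Q' Q)
FOLLOW(Q) includes $ since Q is the start symbol.
FOLLOW(Q): in Q'::=e Q S, Q is followed by S with FIRST {e, x}; in Q'::=P Q Q (occurrence 1), Q is followed by Q with FIRST {ε, e, x}; in Q'::=P Q Q (occurrence 1), the suffix after Q is nullable, so FOLLOW(Q) ⊇ FOLLOW(Q') = {$, e, x}; in Q'::=P Q Q (occurrence 2), the suffix after Q is empty, so FOLLOW(Q) ⊇ FOLLOW(Q') = {$, e, x}; in S'::=Q' Q, the suffix after Q is empty, so FOLLOW(Q) ⊇ FOLLOW(S') = {$, e, x}. Thus FOLLOW(Q) = {$, e, x}.
FOLLOW(S): in Q::=S e x, S is followed by e x with FIRST {e}; in Q'::=e Q S, the suffix after S is empty, so FOLLOW(S) ⊇ FOLLOW(Q') = {$, e, x}. Thus FOLLOW(S) = {$, e, x}.
FOLLOW(P): in Q'::=P Q Q, P is followed by Q Q with FIRST {ε, e, x}; in Q'::=P Q Q, the suffix after P is nullable, so FOLLOW(P) ⊇ FOLLOW(Q') = {$, e, x}. Thus FOLLOW(P) = {$, e, x}.
FOLLOW(S'): in Q::=S', the suffix after S' is empty, so FOLLOW(S') ⊇ FOLLOW(Q) = {$, e, x}; in S::=S' e, S' is followed by e with FIRST {e}; in P::=Q' S', the suffix after S' is empty, so FOLLOW(S') ⊇ FOLLOW(P) = {$, e, x}. Thus FOLLOW(S') = {$, e, x}.
FOLLOW(Q'): in P::=Q' S', Q' is followed by S' with FIRST {ε, e, x}; in P::=Q' S', the suffix after Q' is nullable, so FOLLOW(Q') ⊇ FOLLOW(P) = {$, e, x}; in S'::=Q' Q, Q' is followed by Q with FIRST {ε, e, x}; in S'::=Q' Q, the suffix after Q' is nullable, so FOLLOW(Q') ⊇ FOLLOW(S') = {$, e, x}. Thus FOLLOW(Q') = {$, e, x}.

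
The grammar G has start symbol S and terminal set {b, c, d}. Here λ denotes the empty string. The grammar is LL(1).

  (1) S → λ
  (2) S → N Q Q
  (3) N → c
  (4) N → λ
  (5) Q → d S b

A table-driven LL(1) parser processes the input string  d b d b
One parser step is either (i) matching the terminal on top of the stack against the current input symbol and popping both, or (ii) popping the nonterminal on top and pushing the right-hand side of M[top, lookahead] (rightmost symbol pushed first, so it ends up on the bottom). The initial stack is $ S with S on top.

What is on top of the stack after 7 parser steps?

d

     Stack      Input      Action
  1  $ S        d b d b $  expand S → N Q Q
  2  $ Q Q N    d b d b $  expand N → λ
  3  $ Q Q      d b d b $  expand Q → d S b
  4  $ Q b S d  d b d b $  match d
  5  $ Q b S    b d b $    expand S → λ
  6  $ Q b      b d b $    match b
  7  $ Q        d b $      expand Q → d S b
Stack after step 7: $ b S d (top = d).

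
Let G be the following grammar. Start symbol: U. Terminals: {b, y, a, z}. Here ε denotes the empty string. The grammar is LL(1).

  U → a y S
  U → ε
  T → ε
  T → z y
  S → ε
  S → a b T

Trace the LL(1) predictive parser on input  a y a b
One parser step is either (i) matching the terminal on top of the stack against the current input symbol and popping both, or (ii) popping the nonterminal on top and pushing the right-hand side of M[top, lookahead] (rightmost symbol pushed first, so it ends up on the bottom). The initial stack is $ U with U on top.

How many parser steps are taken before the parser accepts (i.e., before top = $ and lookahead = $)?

7

     Stack    Input      Action
  1  $ U      a y a b $  expand U → a y S
  2  $ S y a  a y a b $  match a
  3  $ S y    y a b $    match y
  4  $ S      a b $      expand S → a b T
  5  $ T b a  a b $      match a
  6  $ T b    b $        match b
  7  $ T      $          expand T → ε
Accept reached after 7 steps.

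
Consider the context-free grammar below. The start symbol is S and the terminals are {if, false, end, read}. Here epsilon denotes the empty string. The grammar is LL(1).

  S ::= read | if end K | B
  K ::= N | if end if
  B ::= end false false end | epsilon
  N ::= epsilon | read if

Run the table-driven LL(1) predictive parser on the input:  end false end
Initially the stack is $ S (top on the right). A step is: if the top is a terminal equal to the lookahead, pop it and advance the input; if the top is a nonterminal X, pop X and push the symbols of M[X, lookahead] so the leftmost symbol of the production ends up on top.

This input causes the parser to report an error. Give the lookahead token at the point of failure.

step 1: stack=$ S  input=end false end $  — expand S ::= B
step 2: stack=$ B  input=end false end $  — expand B ::= end false false end
step 3: stack=$ end false false end  input=end false end $  — match end
step 4: stack=$ end false false  input=false end $  — match false
step 5: stack=$ end false  input=end $  — error: top is terminal false but lookahead is end

end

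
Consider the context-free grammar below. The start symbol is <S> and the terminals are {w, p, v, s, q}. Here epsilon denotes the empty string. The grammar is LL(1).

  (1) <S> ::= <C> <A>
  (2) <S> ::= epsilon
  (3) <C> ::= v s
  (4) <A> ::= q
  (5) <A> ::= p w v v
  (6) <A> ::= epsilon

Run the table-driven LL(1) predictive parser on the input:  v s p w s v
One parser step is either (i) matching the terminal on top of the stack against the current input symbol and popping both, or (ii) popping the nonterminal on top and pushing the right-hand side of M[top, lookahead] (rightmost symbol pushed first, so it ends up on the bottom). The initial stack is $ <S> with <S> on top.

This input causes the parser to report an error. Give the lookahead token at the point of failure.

s

step 1: stack=$ <S>  input=v s p w s v $  — expand <S> ::= <C> <A>
step 2: stack=$ <A> <C>  input=v s p w s v $  — expand <C> ::= v s
step 3: stack=$ <A> s v  input=v s p w s v $  — match v
step 4: stack=$ <A> s  input=s p w s v $  — match s
step 5: stack=$ <A>  input=p w s v $  — expand <A> ::= p w v v
step 6: stack=$ v v w p  input=p w s v $  — match p
step 7: stack=$ v v w  input=w s v $  — match w
step 8: stack=$ v v  input=s v $  — error: top is terminal v but lookahead is s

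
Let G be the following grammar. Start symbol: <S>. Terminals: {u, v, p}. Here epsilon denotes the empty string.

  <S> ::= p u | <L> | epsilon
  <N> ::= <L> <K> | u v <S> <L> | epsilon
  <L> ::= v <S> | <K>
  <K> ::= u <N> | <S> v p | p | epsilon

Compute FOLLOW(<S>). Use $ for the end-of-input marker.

FIRST(<S>) = {epsilon, p, u, v}  (via <L>)
FIRST(<K>) = {epsilon, p, u, v}  (via <S> v p)
FIRST(<L>) = {epsilon, p, u, v}  (via <K>)
FIRST(<N>) = {epsilon, p, u, v}  (via <L> <K>)
FOLLOW(<S>) includes $ since <S> is the start symbol.
FOLLOW(<S>): in <N>::=u v <S> <L>, <S> is followed by <L> with FIRST {epsilon, p, u, v}; in <N>::=u v <S> <L>, the suffix after <S> is nullable, so FOLLOW(<S>) ⊇ FOLLOW(<N>) = {$, p, u, v}; in <L>::=v <S>, the suffix after <S> is empty, so FOLLOW(<S>) ⊇ FOLLOW(<L>) = {$, p, u, v}; in <K>::=<S> v p, <S> is followed by v p with FIRST {v}. Thus FOLLOW(<S>) = {$, p, u, v}.
FOLLOW(<N>): in <K>::=u <N>, the suffix after <N> is empty, so FOLLOW(<N>) ⊇ FOLLOW(<K>) = {$, p, u, v}. Thus FOLLOW(<N>) = {$, p, u, v}.
FOLLOW(<L>): in <S>::=<L>, the suffix after <L> is empty, so FOLLOW(<L>) ⊇ FOLLOW(<S>) = {$, p, u, v}; in <N>::=<L> <K>, <L> is followed by <K> with FIRST {epsilon, p, u, v}; in <N>::=<L> <K>, the suffix after <L> is nullable, so FOLLOW(<L>) ⊇ FOLLOW(<N>) = {$, p, u, v}; in <N>::=u v <S> <L>, the suffix after <L> is empty, so FOLLOW(<L>) ⊇ FOLLOW(<N>) = {$, p, u, v}. Thus FOLLOW(<L>) = {$, p, u, v}.
FOLLOW(<K>): in <N>::=<L> <K>, the suffix after <K> is empty, so FOLLOW(<K>) ⊇ FOLLOW(<N>) = {$, p, u, v}; in <L>::=<K>, the suffix after <K> is empty, so FOLLOW(<K>) ⊇ FOLLOW(<L>) = {$, p, u, v}. Thus FOLLOW(<K>) = {$, p, u, v}.

{$, p, u, v}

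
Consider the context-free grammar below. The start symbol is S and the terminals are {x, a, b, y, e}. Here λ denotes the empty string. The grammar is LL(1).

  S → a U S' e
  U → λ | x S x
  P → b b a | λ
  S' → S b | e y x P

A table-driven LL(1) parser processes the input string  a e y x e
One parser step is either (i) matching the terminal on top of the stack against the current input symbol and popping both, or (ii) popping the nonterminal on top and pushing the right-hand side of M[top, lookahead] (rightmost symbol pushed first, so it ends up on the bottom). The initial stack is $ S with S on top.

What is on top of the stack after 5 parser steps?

step 1: stack=$ S  input=a e y x e $  — expand S → a U S' e
step 2: stack=$ e S' U a  input=a e y x e $  — match a
step 3: stack=$ e S' U  input=e y x e $  — expand U → λ
step 4: stack=$ e S'  input=e y x e $  — expand S' → e y x P
step 5: stack=$ e P x y e  input=e y x e $  — match e
Stack after step 5: $ e P x y (top = y).

y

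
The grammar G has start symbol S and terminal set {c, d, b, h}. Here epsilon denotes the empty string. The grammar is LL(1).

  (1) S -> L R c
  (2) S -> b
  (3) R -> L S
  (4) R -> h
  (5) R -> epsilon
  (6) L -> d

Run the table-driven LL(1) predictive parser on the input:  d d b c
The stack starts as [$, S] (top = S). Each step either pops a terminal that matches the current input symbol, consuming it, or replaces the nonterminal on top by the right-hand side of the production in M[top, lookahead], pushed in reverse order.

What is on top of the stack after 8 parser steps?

step 1: stack=$ S  input=d d b c $  — expand S -> L R c
step 2: stack=$ c R L  input=d d b c $  — expand L -> d
step 3: stack=$ c R d  input=d d b c $  — match d
step 4: stack=$ c R  input=d b c $  — expand R -> L S
step 5: stack=$ c S L  input=d b c $  — expand L -> d
step 6: stack=$ c S d  input=d b c $  — match d
step 7: stack=$ c S  input=b c $  — expand S -> b
step 8: stack=$ c b  input=b c $  — match b
Stack after step 8: $ c (top = c).

c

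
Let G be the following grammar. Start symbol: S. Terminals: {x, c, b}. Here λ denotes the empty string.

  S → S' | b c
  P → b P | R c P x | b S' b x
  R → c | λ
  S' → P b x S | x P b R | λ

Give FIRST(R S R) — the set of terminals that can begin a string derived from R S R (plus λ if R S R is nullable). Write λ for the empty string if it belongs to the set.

{λ, b, c, x}

FIRST(R) = {λ, c}
FIRST(P) = {b, c}  (via R c P x)
FIRST(S') = {λ, b, c, x}  (via P b x S)
FIRST(S) = {λ, b, c, x}  (via S')
FIRST(R S R): take FIRST of each symbol in turn, carrying on past any symbol whose FIRST contains λ; result {λ, b, c, x}.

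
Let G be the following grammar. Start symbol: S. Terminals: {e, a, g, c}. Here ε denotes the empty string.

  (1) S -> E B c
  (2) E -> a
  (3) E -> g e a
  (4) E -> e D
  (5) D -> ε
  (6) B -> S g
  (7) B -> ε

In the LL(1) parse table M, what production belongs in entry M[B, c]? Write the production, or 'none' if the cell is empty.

FIRST(E): from E->a we get {a}; from E->g e a we get {g}; from E->e D we get {e}. So FIRST(E) = {a, e, g}.
FIRST(D): from D->ε we get {ε}. So FIRST(D) = {ε}.
FIRST(S): from S->E B c we get {a, e, g}. So FIRST(S) = {a, e, g}.
FIRST(B): from B->S g we get {a, e, g}; from B->ε we get {ε}. So FIRST(B) = {ε, a, e, g}.
FOLLOW(S) includes $ since S is the start symbol.
FOLLOW(B): in S->E B c, B is followed by c with FIRST {c}. Thus FOLLOW(B) = {c}.
For B -> S g: FIRST(S g) = {a, e, g}, so it goes in M[B, t] for t ∈ {a, e, g}.
For B -> ε: FIRST(ε) = {ε}, so it goes in M[B, t] for t ∈ {}; since ε ∈ FIRST, also for every t ∈ FOLLOW(B) = {c}.

B -> ε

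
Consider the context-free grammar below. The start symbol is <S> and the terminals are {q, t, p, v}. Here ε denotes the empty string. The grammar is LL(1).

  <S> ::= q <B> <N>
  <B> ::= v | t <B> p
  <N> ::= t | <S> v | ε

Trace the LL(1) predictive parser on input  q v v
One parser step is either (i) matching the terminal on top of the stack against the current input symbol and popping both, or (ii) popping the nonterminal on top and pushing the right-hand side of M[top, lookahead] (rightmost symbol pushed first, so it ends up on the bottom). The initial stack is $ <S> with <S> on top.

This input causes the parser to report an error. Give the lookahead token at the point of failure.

     Stack        Input    Action
  1  $ <S>        q v v $  expand <S> ::= q <B> <N>
  2  $ <N> <B> q  q v v $  match q
  3  $ <N> <B>    v v $    expand <B> ::= v
  4  $ <N> v      v v $    match v
  5  $ <N>        v $      expand <N> ::= ε
  6  $            v $      error: stack empty but input remains

v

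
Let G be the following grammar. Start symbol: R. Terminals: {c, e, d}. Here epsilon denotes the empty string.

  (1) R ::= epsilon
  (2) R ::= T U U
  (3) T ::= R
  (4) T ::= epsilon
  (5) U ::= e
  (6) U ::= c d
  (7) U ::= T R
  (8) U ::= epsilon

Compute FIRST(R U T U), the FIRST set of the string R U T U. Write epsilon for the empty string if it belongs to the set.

{epsilon, c, e}

FIRST(R) = {epsilon, c, e}  (via T U U)
FIRST(T) = {epsilon, c, e}  (via R)
FIRST(U) = {epsilon, c, e}  (via T R)
FIRST(R U T U): take FIRST of each symbol in turn, carrying on past any symbol whose FIRST contains epsilon; result {epsilon, c, e}.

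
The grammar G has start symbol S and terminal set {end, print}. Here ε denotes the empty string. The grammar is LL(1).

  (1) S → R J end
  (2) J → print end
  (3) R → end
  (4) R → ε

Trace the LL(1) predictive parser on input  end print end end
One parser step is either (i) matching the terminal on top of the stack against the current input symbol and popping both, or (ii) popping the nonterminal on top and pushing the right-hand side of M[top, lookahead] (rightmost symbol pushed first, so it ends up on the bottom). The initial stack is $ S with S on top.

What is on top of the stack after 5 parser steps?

step 1: stack=$ S  input=end print end end $  — expand S → R J end
step 2: stack=$ end J R  input=end print end end $  — expand R → end
step 3: stack=$ end J end  input=end print end end $  — match end
step 4: stack=$ end J  input=print end end $  — expand J → print end
step 5: stack=$ end end print  input=print end end $  — match print
Stack after step 5: $ end end (top = end).

end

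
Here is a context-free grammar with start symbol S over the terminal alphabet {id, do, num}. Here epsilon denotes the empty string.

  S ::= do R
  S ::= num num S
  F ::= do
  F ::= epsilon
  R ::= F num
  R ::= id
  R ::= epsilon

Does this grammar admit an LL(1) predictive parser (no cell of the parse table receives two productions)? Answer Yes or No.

Yes

FIRST(S) = {do, num}
FIRST(F) = {epsilon, do}
FIRST(R) = {epsilon, do, id, num}
FOLLOW(S) = {$}
FOLLOW(F) = {num}
FOLLOW(R) = {$}
Each cell of M receives at most one production.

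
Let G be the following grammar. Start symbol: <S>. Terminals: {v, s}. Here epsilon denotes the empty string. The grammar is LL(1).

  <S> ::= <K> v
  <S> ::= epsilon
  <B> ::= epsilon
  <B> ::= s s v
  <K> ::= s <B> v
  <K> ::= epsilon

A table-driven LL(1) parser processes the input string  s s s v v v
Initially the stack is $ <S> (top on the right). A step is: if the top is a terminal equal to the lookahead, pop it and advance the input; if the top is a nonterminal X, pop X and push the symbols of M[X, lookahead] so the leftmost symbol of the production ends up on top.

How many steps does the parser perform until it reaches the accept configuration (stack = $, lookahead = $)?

     Stack        Input          Action
  1  $ <S>        s s s v v v $  expand <S> ::= <K> v
  2  $ v <K>      s s s v v v $  expand <K> ::= s <B> v
  3  $ v v <B> s  s s s v v v $  match s
  4  $ v v <B>    s s v v v $    expand <B> ::= s s v
  5  $ v v v s s  s s v v v $    match s
  6  $ v v v s    s v v v $      match s
  7  $ v v v      v v v $        match v
  8  $ v v        v v $          match v
  9  $ v          v $            match v
Accept reached after 9 steps.

9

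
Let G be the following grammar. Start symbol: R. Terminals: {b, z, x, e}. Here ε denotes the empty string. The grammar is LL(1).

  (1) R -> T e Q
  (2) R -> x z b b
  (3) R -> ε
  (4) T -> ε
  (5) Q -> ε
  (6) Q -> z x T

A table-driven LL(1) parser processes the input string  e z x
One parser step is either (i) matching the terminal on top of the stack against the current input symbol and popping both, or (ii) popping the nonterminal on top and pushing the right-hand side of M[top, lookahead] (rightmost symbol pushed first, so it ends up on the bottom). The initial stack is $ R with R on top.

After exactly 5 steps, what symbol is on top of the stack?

x

     Stack    Input    Action
  1  $ R      e z x $  expand R -> T e Q
  2  $ Q e T  e z x $  expand T -> ε
  3  $ Q e    e z x $  match e
  4  $ Q      z x $    expand Q -> z x T
  5  $ T x z  z x $    match z
Stack after step 5: $ T x (top = x).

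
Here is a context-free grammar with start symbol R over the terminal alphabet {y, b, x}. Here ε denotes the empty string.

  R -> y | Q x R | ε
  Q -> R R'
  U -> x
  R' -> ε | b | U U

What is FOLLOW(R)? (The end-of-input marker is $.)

FIRST(U) = {x}
FIRST(R') = {ε, b, x}  (via U U)
FIRST(R) = {ε, b, x, y}  (via Q x R)
FIRST(Q) = {ε, b, x, y}  (via R R')
FOLLOW(R) includes $ since R is the start symbol.
FOLLOW(Q): in R->Q x R, Q is followed by x R with FIRST {x}. Thus FOLLOW(Q) = {x}.
FOLLOW(R): in R->Q x R, the suffix after R is empty (adds nothing new); in Q->R R', R is followed by R' with FIRST {ε, b, x}; in Q->R R', the suffix after R is nullable, so FOLLOW(R) ⊇ FOLLOW(Q) = {x}. Thus FOLLOW(R) = {$, b, x}.
FOLLOW(R'): in Q->R R', the suffix after R' is empty, so FOLLOW(R') ⊇ FOLLOW(Q) = {x}. Thus FOLLOW(R') = {x}.
FOLLOW(U): in R'->U U (occurrence 1), U is followed by U with FIRST {x}; in R'->U U (occurrence 2), the suffix after U is empty, so FOLLOW(U) ⊇ FOLLOW(R') = {x}. Thus FOLLOW(U) = {x}.

{$, b, x}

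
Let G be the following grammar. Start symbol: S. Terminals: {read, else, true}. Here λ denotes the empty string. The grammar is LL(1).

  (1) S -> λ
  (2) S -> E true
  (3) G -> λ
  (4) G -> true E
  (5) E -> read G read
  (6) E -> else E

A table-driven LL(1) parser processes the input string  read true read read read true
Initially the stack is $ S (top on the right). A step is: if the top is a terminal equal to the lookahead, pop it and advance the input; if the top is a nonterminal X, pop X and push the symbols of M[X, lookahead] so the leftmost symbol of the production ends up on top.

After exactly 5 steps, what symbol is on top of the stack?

     Stack               Input                            Action
  1  $ S                 read true read read read true $  expand S -> E true
  2  $ true E            read true read read read true $  expand E -> read G read
  3  $ true read G read  read true read read read true $  match read
  4  $ true read G       true read read read true $       expand G -> true E
  5  $ true read E true  true read read read true $       match true
Stack after step 5: $ true read E (top = E).

E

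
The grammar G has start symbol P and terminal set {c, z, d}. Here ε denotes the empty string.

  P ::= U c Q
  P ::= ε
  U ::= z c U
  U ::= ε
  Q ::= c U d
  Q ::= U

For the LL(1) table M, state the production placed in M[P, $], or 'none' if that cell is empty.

FIRST(U) = {ε, z}
FIRST(P) = {ε, c, z}  (via U c Q)
FIRST(Q) = {ε, c, z}  (via U)
FOLLOW(P) includes $ since P is the start symbol.
FOLLOW(P): P appears on no right-hand side. Thus FOLLOW(P) = {$}.
For P ::= U c Q: FIRST(U c Q) = {c, z}, so it goes in M[P, t] for t ∈ {c, z}.
For P ::= ε: FIRST(ε) = {ε}, so it goes in M[P, t] for t ∈ {}; since ε ∈ FIRST, also for every t ∈ FOLLOW(P) = {$}.

P ::= ε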